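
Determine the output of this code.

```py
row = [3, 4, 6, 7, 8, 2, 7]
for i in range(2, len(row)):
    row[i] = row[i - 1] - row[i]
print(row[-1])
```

i=2: row[2] = 4-6 = -2 → [3, 4, -2, 7, 8, 2, 7]
i=3: row[3] = (-2)-7 = -9 → [3, 4, -2, -9, 8, 2, 7]
i=4: row[4] = (-9)-8 = -17 → [3, 4, -2, -9, -17, 2, 7]
i=5: row[5] = (-17)-2 = -19 → [3, 4, -2, -9, -17, -19, 7]
i=6: row[6] = (-19)-7 = -26 → [3, 4, -2, -9, -17, -19, -26]

-26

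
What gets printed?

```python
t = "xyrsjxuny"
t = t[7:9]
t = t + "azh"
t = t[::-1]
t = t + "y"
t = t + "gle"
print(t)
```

slice [7:9] → 'ny'
+ 'azh' → 'nyazh'
reverse → 'hzayn'
+ 'y' → 'hzayny'
+ 'gle' → 'hzaynygle'

hzaynygle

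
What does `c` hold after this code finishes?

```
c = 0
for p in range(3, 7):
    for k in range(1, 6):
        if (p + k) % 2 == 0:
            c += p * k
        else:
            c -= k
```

102

p=3,k=1: even sum, c = 0+3 = 3
p=3,k=2: odd sum, c = 3-2 = 1
p=3,k=3: even sum, c = 1+9 = 10
p=3,k=4: odd sum, c = 10-4 = 6
p=3,k=5: even sum, c = 6+15 = 21
p=4,k=1: odd sum, c = 21-1 = 20
p=4,k=2: even sum, c = 20+8 = 28
p=4,k=3: odd sum, c = 28-3 = 25
p=4,k=4: even sum, c = 25+16 = 41
p=4,k=5: odd sum, c = 41-5 = 36
p=5,k=1: even sum, c = 36+5 = 41
p=5,k=2: odd sum, c = 41-2 = 39
p=5,k=3: even sum, c = 39+15 = 54
p=5,k=4: odd sum, c = 54-4 = 50
p=5,k=5: even sum, c = 50+25 = 75
p=6,k=1: odd sum, c = 75-1 = 74
p=6,k=2: even sum, c = 74+12 = 86
p=6,k=3: odd sum, c = 86-3 = 83
p=6,k=4: even sum, c = 83+24 = 107
p=6,k=5: odd sum, c = 107-5 = 102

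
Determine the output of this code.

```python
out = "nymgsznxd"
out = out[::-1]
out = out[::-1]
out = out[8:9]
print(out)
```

d

reverse → 'dxnzsgmyn'
reverse → 'nymgsznxd'
slice [8:9] → 'd'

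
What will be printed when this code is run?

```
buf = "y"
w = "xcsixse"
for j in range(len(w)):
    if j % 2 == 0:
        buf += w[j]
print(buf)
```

j=0: add 'x' → 'yx'
j=1: skip
j=2: add 's' → 'yxs'
j=3: skip
j=4: add 'x' → 'yxsx'
j=5: skip
j=6: add 'e' → 'yxsxe'

yxsxe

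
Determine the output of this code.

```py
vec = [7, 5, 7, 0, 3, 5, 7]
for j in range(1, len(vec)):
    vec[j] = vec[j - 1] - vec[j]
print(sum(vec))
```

j=1: vec[1] = 7-5 = 2 → [7, 2, 7, 0, 3, 5, 7]
j=2: vec[2] = 2-7 = -5 → [7, 2, -5, 0, 3, 5, 7]
j=3: vec[3] = (-5)-0 = -5 → [7, 2, -5, -5, 3, 5, 7]
j=4: vec[4] = (-5)-3 = -8 → [7, 2, -5, -5, -8, 5, 7]
j=5: vec[5] = (-8)-5 = -13 → [7, 2, -5, -5, -8, -13, 7]
j=6: vec[6] = (-13)-7 = -20 → [7, 2, -5, -5, -8, -13, -20]
sum = -42

-42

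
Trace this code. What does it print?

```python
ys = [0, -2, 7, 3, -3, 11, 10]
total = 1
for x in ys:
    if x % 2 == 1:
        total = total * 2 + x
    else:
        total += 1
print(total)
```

x=0: not odd, total = 1+1 = 2
x=-2: not odd, total = 2+1 = 3
x=7: odd, total = 3*2+7 = 13
x=3: odd, total = 13*2+3 = 29
x=-3: odd, total = 29*2+(-3) = 55
x=11: odd, total = 55*2+11 = 121
x=10: not odd, total = 121+1 = 122

122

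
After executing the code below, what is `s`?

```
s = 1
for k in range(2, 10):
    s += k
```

k=2: s = 1+2 = 3
k=3: s = 3+3 = 6
k=4: s = 6+4 = 10
k=5: s = 10+5 = 15
k=6: s = 15+6 = 21
k=7: s = 21+7 = 28
k=8: s = 28+8 = 36
k=9: s = 36+9 = 45

45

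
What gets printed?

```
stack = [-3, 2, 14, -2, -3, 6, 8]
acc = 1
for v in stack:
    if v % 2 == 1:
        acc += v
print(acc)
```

v=-3: odd, acc = 1+(-3) = -2
v=2: not odd
v=14: not odd
v=-2: not odd
v=-3: odd, acc = (-2)+(-3) = -5
v=6: not odd
v=8: not odd

-5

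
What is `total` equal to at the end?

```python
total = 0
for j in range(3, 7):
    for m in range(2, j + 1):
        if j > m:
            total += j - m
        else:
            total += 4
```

36

j=3,m=2: 3>2, total = 0+1 = 1
j=3,m=3: not 3>3, total = 1+4 = 5
j=4,m=2: 4>2, total = 5+2 = 7
j=4,m=3: 4>3, total = 7+1 = 8
j=4,m=4: not 4>4, total = 8+4 = 12
j=5,m=2: 5>2, total = 12+3 = 15
j=5,m=3: 5>3, total = 15+2 = 17
j=5,m=4: 5>4, total = 17+1 = 18
j=5,m=5: not 5>5, total = 18+4 = 22
j=6,m=2: 6>2, total = 22+4 = 26
j=6,m=3: 6>3, total = 26+3 = 29
j=6,m=4: 6>4, total = 29+2 = 31
j=6,m=5: 6>5, total = 31+1 = 32
j=6,m=6: not 6>6, total = 32+4 = 36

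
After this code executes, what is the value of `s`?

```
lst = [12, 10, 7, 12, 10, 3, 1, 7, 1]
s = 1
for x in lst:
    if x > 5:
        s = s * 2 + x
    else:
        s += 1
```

x=12: >5, s = 1*2+12 = 14
x=10: >5, s = 14*2+10 = 38
x=7: >5, s = 38*2+7 = 83
x=12: >5, s = 83*2+12 = 178
x=10: >5, s = 178*2+10 = 366
x=3: not >5, s = 366+1 = 367
x=1: not >5, s = 367+1 = 368
x=7: >5, s = 368*2+7 = 743
x=1: not >5, s = 743+1 = 744

744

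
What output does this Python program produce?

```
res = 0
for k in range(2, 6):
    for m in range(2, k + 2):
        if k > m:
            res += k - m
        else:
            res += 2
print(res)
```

k=2,m=2: not 2>2, res = 0+2 = 2
k=2,m=3: not 2>3, res = 2+2 = 4
k=3,m=2: 3>2, res = 4+1 = 5
k=3,m=3: not 3>3, res = 5+2 = 7
k=3,m=4: not 3>4, res = 7+2 = 9
k=4,m=2: 4>2, res = 9+2 = 11
k=4,m=3: 4>3, res = 11+1 = 12
k=4,m=4: not 4>4, res = 12+2 = 14
k=4,m=5: not 4>5, res = 14+2 = 16
k=5,m=2: 5>2, res = 16+3 = 19
k=5,m=3: 5>3, res = 19+2 = 21
k=5,m=4: 5>4, res = 21+1 = 22
k=5,m=5: not 5>5, res = 22+2 = 24
k=5,m=6: not 5>6, res = 24+2 = 26

26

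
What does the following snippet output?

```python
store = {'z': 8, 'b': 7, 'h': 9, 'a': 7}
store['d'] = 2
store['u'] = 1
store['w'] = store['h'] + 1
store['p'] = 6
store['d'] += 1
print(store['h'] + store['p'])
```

15

store['d'] = 2 → {'z': 8, 'b': 7, 'h': 9, 'a': 7, 'd': 2}
store['u'] = 1 → {'z': 8, 'b': 7, 'h': 9, 'a': 7, 'd': 2, 'u': 1}
store['w'] = store['h']+1 = 10 → {'z': 8, 'b': 7, 'h': 9, 'a': 7, 'd': 2, 'u': 1, 'w': 10}
store['p'] = 6 → {'z': 8, 'b': 7, 'h': 9, 'a': 7, 'd': 2, 'u': 1, 'w': 10, 'p': 6}
store['d'] = 2+1 = 3 → {'z': 8, 'b': 7, 'h': 9, 'a': 7, 'd': 3, 'u': 1, 'w': 10, 'p': 6}
store['h']+store['p'] = 9+6 = 15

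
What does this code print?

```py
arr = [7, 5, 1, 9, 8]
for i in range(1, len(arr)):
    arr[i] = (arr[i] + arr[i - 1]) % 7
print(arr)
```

i=1: arr[1] = (5+7)%7 = 5 → [7, 5, 1, 9, 8]
i=2: arr[2] = (1+5)%7 = 6 → [7, 5, 6, 9, 8]
i=3: arr[3] = (9+6)%7 = 1 → [7, 5, 6, 1, 8]
i=4: arr[4] = (8+1)%7 = 2 → [7, 5, 6, 1, 2]

[7, 5, 6, 1, 2]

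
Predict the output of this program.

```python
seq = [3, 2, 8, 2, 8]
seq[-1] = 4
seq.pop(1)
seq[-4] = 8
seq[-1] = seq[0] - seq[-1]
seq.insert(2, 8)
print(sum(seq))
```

30

seq[-1] = 4 → [3, 2, 8, 2, 4]
pop(1) removes 2 → [3, 8, 2, 4]
seq[-4] = 8 → [8, 8, 2, 4]
seq[-1] = seq[0]-seq[-1] = 8-4 = 4 → [8, 8, 2, 4]
insert 8 at 2 → [8, 8, 8, 2, 4]
sum = 30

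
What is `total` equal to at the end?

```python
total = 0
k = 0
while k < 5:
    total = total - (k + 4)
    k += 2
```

-18

k=0: total = 0-4 = -4
k=2: total = (-4)-6 = -10
k=4: total = (-10)-8 = -18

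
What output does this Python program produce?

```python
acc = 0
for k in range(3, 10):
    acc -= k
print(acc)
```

k=3: acc = 0-3 = -3
k=4: acc = (-3)-4 = -7
k=5: acc = (-7)-5 = -12
k=6: acc = (-12)-6 = -18
k=7: acc = (-18)-7 = -25
k=8: acc = (-25)-8 = -33
k=9: acc = (-33)-9 = -42

-42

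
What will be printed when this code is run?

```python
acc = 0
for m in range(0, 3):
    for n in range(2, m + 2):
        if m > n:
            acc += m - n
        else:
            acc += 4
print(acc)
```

m=1,n=2: not 1>2, acc = 0+4 = 4
m=2,n=2: not 2>2, acc = 4+4 = 8
m=2,n=3: not 2>3, acc = 8+4 = 12

12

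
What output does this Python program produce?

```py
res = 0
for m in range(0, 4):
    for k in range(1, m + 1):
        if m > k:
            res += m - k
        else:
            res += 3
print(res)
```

m=1,k=1: not 1>1, res = 0+3 = 3
m=2,k=1: 2>1, res = 3+1 = 4
m=2,k=2: not 2>2, res = 4+3 = 7
m=3,k=1: 3>1, res = 7+2 = 9
m=3,k=2: 3>2, res = 9+1 = 10
m=3,k=3: not 3>3, res = 10+3 = 13

13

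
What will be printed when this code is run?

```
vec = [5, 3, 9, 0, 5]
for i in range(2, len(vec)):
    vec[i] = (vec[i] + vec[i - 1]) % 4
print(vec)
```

[5, 3, 0, 0, 1]

i=2: vec[2] = (9+3)%4 = 0 → [5, 3, 0, 0, 5]
i=3: vec[3] = (0+0)%4 = 0 → [5, 3, 0, 0, 5]
i=4: vec[4] = (5+0)%4 = 1 → [5, 3, 0, 0, 1]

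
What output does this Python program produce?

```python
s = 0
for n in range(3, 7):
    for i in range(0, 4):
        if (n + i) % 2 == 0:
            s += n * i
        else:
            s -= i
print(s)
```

40

n=3,i=0: odd sum, s = 0-0 = 0
n=3,i=1: even sum, s = 0+3 = 3
n=3,i=2: odd sum, s = 3-2 = 1
n=3,i=3: even sum, s = 1+9 = 10
n=4,i=0: even sum, s = 10+0 = 10
n=4,i=1: odd sum, s = 10-1 = 9
n=4,i=2: even sum, s = 9+8 = 17
n=4,i=3: odd sum, s = 17-3 = 14
n=5,i=0: odd sum, s = 14-0 = 14
n=5,i=1: even sum, s = 14+5 = 19
n=5,i=2: odd sum, s = 19-2 = 17
n=5,i=3: even sum, s = 17+15 = 32
n=6,i=0: even sum, s = 32+0 = 32
n=6,i=1: odd sum, s = 32-1 = 31
n=6,i=2: even sum, s = 31+12 = 43
n=6,i=3: odd sum, s = 43-3 = 40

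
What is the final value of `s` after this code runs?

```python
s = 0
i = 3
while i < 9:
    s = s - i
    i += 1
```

-33

i=3: s = 0-3 = -3
i=4: s = (-3)-4 = -7
i=5: s = (-7)-5 = -12
i=6: s = (-12)-6 = -18
i=7: s = (-18)-7 = -25
i=8: s = (-25)-8 = -33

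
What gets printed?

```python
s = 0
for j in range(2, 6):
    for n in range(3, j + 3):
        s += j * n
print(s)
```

247

j=2,n=3: s = 0+6 = 6
j=2,n=4: s = 6+8 = 14
j=3,n=3: s = 14+9 = 23
j=3,n=4: s = 23+12 = 35
j=3,n=5: s = 35+15 = 50
j=4,n=3: s = 50+12 = 62
j=4,n=4: s = 62+16 = 78
j=4,n=5: s = 78+20 = 98
j=4,n=6: s = 98+24 = 122
j=5,n=3: s = 122+15 = 137
j=5,n=4: s = 137+20 = 157
j=5,n=5: s = 157+25 = 182
j=5,n=6: s = 182+30 = 212
j=5,n=7: s = 212+35 = 247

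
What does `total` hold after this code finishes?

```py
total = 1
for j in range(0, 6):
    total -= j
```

j=0: total = 1-0 = 1
j=1: total = 1-1 = 0
j=2: total = 0-2 = -2
j=3: total = (-2)-3 = -5
j=4: total = (-5)-4 = -9
j=5: total = (-9)-5 = -14

-14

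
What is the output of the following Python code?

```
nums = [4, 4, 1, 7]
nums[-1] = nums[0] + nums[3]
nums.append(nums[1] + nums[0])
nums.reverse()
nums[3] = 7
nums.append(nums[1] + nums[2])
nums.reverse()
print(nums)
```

[12, 4, 7, 1, 11, 8]

nums[-1] = nums[0]+nums[3] = 4+7 = 11 → [4, 4, 1, 11]
append nums[1]+nums[0] = 4+4 = 8 → [4, 4, 1, 11, 8]
reverse → [8, 11, 1, 4, 4]
nums[3] = 7 → [8, 11, 1, 7, 4]
append nums[1]+nums[2] = 11+1 = 12 → [8, 11, 1, 7, 4, 12]
reverse → [12, 4, 7, 1, 11, 8]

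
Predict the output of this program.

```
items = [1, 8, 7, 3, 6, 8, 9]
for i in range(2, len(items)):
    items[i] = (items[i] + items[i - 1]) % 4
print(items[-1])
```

i=2: items[2] = (7+8)%4 = 3 → [1, 8, 3, 3, 6, 8, 9]
i=3: items[3] = (3+3)%4 = 2 → [1, 8, 3, 2, 6, 8, 9]
i=4: items[4] = (6+2)%4 = 0 → [1, 8, 3, 2, 0, 8, 9]
i=5: items[5] = (8+0)%4 = 0 → [1, 8, 3, 2, 0, 0, 9]
i=6: items[6] = (9+0)%4 = 1 → [1, 8, 3, 2, 0, 0, 1]

1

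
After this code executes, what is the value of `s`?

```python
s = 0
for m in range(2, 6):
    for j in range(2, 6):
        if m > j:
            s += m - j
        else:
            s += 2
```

30

m=2,j=2: not 2>2, s = 0+2 = 2
m=2,j=3: not 2>3, s = 2+2 = 4
m=2,j=4: not 2>4, s = 4+2 = 6
m=2,j=5: not 2>5, s = 6+2 = 8
m=3,j=2: 3>2, s = 8+1 = 9
m=3,j=3: not 3>3, s = 9+2 = 11
m=3,j=4: not 3>4, s = 11+2 = 13
m=3,j=5: not 3>5, s = 13+2 = 15
m=4,j=2: 4>2, s = 15+2 = 17
m=4,j=3: 4>3, s = 17+1 = 18
m=4,j=4: not 4>4, s = 18+2 = 20
m=4,j=5: not 4>5, s = 20+2 = 22
m=5,j=2: 5>2, s = 22+3 = 25
m=5,j=3: 5>3, s = 25+2 = 27
m=5,j=4: 5>4, s = 27+1 = 28
m=5,j=5: not 5>5, s = 28+2 = 30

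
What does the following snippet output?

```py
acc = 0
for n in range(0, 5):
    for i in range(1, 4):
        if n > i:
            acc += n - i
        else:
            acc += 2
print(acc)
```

n=0,i=1: not 0>1, acc = 0+2 = 2
n=0,i=2: not 0>2, acc = 2+2 = 4
n=0,i=3: not 0>3, acc = 4+2 = 6
n=1,i=1: not 1>1, acc = 6+2 = 8
n=1,i=2: not 1>2, acc = 8+2 = 10
n=1,i=3: not 1>3, acc = 10+2 = 12
n=2,i=1: 2>1, acc = 12+1 = 13
n=2,i=2: not 2>2, acc = 13+2 = 15
n=2,i=3: not 2>3, acc = 15+2 = 17
n=3,i=1: 3>1, acc = 17+2 = 19
n=3,i=2: 3>2, acc = 19+1 = 20
n=3,i=3: not 3>3, acc = 20+2 = 22
n=4,i=1: 4>1, acc = 22+3 = 25
n=4,i=2: 4>2, acc = 25+2 = 27
n=4,i=3: 4>3, acc = 27+1 = 28

28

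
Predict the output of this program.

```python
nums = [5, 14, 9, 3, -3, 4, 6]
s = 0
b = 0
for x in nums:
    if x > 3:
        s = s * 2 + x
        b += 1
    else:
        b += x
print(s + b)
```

247

x=5: >3, s = 0*2+5 = 5; b=1
x=14: >3, s = 5*2+14 = 24; b=2
x=9: >3, s = 24*2+9 = 57; b=3
x=3: not >3; b=6
x=-3: not >3; b=3
x=4: >3, s = 57*2+4 = 118; b=4
x=6: >3, s = 118*2+6 = 242; b=5
s+b = 242+5 = 247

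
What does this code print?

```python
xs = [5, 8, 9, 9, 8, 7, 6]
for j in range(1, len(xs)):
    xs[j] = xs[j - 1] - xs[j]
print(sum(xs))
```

j=1: xs[1] = 5-8 = -3 → [5, -3, 9, 9, 8, 7, 6]
j=2: xs[2] = (-3)-9 = -12 → [5, -3, -12, 9, 8, 7, 6]
j=3: xs[3] = (-12)-9 = -21 → [5, -3, -12, -21, 8, 7, 6]
j=4: xs[4] = (-21)-8 = -29 → [5, -3, -12, -21, -29, 7, 6]
j=5: xs[5] = (-29)-7 = -36 → [5, -3, -12, -21, -29, -36, 6]
j=6: xs[6] = (-36)-6 = -42 → [5, -3, -12, -21, -29, -36, -42]
sum = -138

-138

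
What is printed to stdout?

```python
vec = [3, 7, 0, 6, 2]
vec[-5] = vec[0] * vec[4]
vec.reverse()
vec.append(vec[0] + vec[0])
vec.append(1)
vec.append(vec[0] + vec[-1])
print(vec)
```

vec[-5] = vec[0]*vec[4] = 3*2 = 6 → [6, 7, 0, 6, 2]
reverse → [2, 6, 0, 7, 6]
append vec[0]+vec[0] = 2+2 = 4 → [2, 6, 0, 7, 6, 4]
append 1 → [2, 6, 0, 7, 6, 4, 1]
append vec[0]+vec[-1] = 2+1 = 3 → [2, 6, 0, 7, 6, 4, 1, 3]

[2, 6, 0, 7, 6, 4, 1, 3]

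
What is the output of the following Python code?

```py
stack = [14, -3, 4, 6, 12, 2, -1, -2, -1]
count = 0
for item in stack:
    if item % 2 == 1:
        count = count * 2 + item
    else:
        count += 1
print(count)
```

item=14: not odd, count = 0+1 = 1
item=-3: odd, count = 1*2+(-3) = -1
item=4: not odd, count = (-1)+1 = 0
item=6: not odd, count = 0+1 = 1
item=12: not odd, count = 1+1 = 2
item=2: not odd, count = 2+1 = 3
item=-1: odd, count = 3*2+(-1) = 5
item=-2: not odd, count = 5+1 = 6
item=-1: odd, count = 6*2+(-1) = 11

11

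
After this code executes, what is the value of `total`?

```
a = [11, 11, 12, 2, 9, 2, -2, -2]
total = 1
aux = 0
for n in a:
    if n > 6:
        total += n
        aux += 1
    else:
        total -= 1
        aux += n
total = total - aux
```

36

n=11: >6, total = 1+11 = 12; aux=1
n=11: >6, total = 12+11 = 23; aux=2
n=12: >6, total = 23+12 = 35; aux=3
n=2: not >6, total = 35-1 = 34; aux=5
n=9: >6, total = 34+9 = 43; aux=6
n=2: not >6, total = 43-1 = 42; aux=8
n=-2: not >6, total = 42-1 = 41; aux=6
n=-2: not >6, total = 41-1 = 40; aux=4
total-aux = 40-4 = 36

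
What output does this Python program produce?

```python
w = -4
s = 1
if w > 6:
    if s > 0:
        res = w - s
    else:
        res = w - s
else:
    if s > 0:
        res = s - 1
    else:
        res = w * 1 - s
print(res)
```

w=-4, s=1
w > 6 is False; s > 0 is True
→ res = s - 1 = 0

0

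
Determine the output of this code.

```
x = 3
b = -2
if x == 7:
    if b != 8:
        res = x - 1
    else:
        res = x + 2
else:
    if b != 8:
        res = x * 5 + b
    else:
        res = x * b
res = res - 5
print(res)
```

8

x=3, b=-2
x == 7 is False; b != 8 is True
→ res = x * 5 + b = 13
res = 13-5 = 8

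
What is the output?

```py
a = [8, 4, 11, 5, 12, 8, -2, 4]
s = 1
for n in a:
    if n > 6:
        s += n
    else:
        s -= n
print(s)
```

29

n=8: >6, s = 1+8 = 9
n=4: not >6, s = 9-4 = 5
n=11: >6, s = 5+11 = 16
n=5: not >6, s = 16-5 = 11
n=12: >6, s = 11+12 = 23
n=8: >6, s = 23+8 = 31
n=-2: not >6, s = 31-(-2) = 33
n=4: not >6, s = 33-4 = 29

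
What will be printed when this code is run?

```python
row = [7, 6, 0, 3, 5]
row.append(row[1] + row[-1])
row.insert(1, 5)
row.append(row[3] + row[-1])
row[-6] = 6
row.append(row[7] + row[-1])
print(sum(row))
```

70

append row[1]+row[-1] = 6+5 = 11 → [7, 6, 0, 3, 5, 11]
insert 5 at 1 → [7, 5, 6, 0, 3, 5, 11]
append row[3]+row[-1] = 0+11 = 11 → [7, 5, 6, 0, 3, 5, 11, 11]
row[-6] = 6 → [7, 5, 6, 0, 3, 5, 11, 11]
append row[7]+row[-1] = 11+11 = 22 → [7, 5, 6, 0, 3, 5, 11, 11, 22]
sum = 70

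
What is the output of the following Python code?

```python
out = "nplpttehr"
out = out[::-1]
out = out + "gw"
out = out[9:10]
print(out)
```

g

reverse → 'rhettplpn'
+ 'gw' → 'rhettplpngw'
slice [9:10] → 'g'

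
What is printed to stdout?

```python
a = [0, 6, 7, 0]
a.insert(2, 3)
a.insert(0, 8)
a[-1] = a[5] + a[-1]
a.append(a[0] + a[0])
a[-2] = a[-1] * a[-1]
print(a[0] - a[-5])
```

insert 3 at 2 → [0, 6, 3, 7, 0]
insert 8 at 0 → [8, 0, 6, 3, 7, 0]
a[-1] = a[5]+a[-1] = 0+0 = 0 → [8, 0, 6, 3, 7, 0]
append a[0]+a[0] = 8+8 = 16 → [8, 0, 6, 3, 7, 0, 16]
a[-2] = a[-1]*a[-1] = 16*16 = 256 → [8, 0, 6, 3, 7, 256, 16]
a[0]-a[-5] = 8-6 = 2

2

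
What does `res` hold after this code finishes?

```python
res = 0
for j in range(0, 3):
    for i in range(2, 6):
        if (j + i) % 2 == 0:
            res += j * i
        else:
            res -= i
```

j=0,i=2: even sum, res = 0+0 = 0
j=0,i=3: odd sum, res = 0-3 = -3
j=0,i=4: even sum, res = (-3)+0 = -3
j=0,i=5: odd sum, res = (-3)-5 = -8
j=1,i=2: odd sum, res = (-8)-2 = -10
j=1,i=3: even sum, res = (-10)+3 = -7
j=1,i=4: odd sum, res = (-7)-4 = -11
j=1,i=5: even sum, res = (-11)+5 = -6
j=2,i=2: even sum, res = (-6)+4 = -2
j=2,i=3: odd sum, res = (-2)-3 = -5
j=2,i=4: even sum, res = (-5)+8 = 3
j=2,i=5: odd sum, res = 3-5 = -2

-2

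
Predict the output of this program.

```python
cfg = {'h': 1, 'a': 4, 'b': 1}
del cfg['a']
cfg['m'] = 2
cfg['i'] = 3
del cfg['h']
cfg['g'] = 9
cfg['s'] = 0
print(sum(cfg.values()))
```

15

del 'a' → {'h': 1, 'b': 1}
cfg['m'] = 2 → {'h': 1, 'b': 1, 'm': 2}
cfg['i'] = 3 → {'h': 1, 'b': 1, 'm': 2, 'i': 3}
del 'h' → {'b': 1, 'm': 2, 'i': 3}
cfg['g'] = 9 → {'b': 1, 'm': 2, 'i': 3, 'g': 9}
cfg['s'] = 0 → {'b': 1, 'm': 2, 'i': 3, 'g': 9, 's': 0}
sum of values = 15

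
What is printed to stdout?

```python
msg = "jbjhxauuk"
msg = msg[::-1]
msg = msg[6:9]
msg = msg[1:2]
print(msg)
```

b

reverse → 'kuuaxhjbj'
slice [6:9] → 'jbj'
slice [1:2] → 'b'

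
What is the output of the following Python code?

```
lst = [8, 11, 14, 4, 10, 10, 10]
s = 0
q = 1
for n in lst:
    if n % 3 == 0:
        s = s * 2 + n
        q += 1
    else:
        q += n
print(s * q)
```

0

n=8: not %3==0; q=9
n=11: not %3==0; q=20
n=14: not %3==0; q=34
n=4: not %3==0; q=38
n=10: not %3==0; q=48
n=10: not %3==0; q=58
n=10: not %3==0; q=68
s*q = 0*68 = 0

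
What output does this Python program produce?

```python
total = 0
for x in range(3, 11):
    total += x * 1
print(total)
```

52

x=3: total = 0+3*1 = 3
x=4: total = 3+4*1 = 7
x=5: total = 7+5*1 = 12
x=6: total = 12+6*1 = 18
x=7: total = 18+7*1 = 25
x=8: total = 25+8*1 = 33
x=9: total = 33+9*1 = 42
x=10: total = 42+10*1 = 52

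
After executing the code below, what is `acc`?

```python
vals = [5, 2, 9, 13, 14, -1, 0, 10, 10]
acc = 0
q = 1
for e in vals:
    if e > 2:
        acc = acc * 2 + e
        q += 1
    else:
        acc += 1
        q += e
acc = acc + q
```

542

e=5: >2, acc = 0*2+5 = 5; q=2
e=2: not >2, acc = 5+1 = 6; q=4
e=9: >2, acc = 6*2+9 = 21; q=5
e=13: >2, acc = 21*2+13 = 55; q=6
e=14: >2, acc = 55*2+14 = 124; q=7
e=-1: not >2, acc = 124+1 = 125; q=6
e=0: not >2, acc = 125+1 = 126; q=6
e=10: >2, acc = 126*2+10 = 262; q=7
e=10: >2, acc = 262*2+10 = 534; q=8
acc+q = 534+8 = 542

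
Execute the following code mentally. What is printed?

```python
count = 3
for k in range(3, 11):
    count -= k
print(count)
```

k=3: count = 3-3 = 0
k=4: count = 0-4 = -4
k=5: count = (-4)-5 = -9
k=6: count = (-9)-6 = -15
k=7: count = (-15)-7 = -22
k=8: count = (-22)-8 = -30
k=9: count = (-30)-9 = -39
k=10: count = (-39)-10 = -49

-49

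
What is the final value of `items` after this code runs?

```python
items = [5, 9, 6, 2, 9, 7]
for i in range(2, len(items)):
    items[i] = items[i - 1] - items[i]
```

i=2: items[2] = 9-6 = 3 → [5, 9, 3, 2, 9, 7]
i=3: items[3] = 3-2 = 1 → [5, 9, 3, 1, 9, 7]
i=4: items[4] = 1-9 = -8 → [5, 9, 3, 1, -8, 7]
i=5: items[5] = (-8)-7 = -15 → [5, 9, 3, 1, -8, -15]

[5, 9, 3, 1, -8, -15]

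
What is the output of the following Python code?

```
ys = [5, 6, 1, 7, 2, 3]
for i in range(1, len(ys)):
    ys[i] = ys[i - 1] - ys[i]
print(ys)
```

i=1: ys[1] = 5-6 = -1 → [5, -1, 1, 7, 2, 3]
i=2: ys[2] = (-1)-1 = -2 → [5, -1, -2, 7, 2, 3]
i=3: ys[3] = (-2)-7 = -9 → [5, -1, -2, -9, 2, 3]
i=4: ys[4] = (-9)-2 = -11 → [5, -1, -2, -9, -11, 3]
i=5: ys[5] = (-11)-3 = -14 → [5, -1, -2, -9, -11, -14]

[5, -1, -2, -9, -11, -14]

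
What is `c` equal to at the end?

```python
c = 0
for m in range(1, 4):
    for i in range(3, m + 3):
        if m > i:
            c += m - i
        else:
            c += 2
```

12

m=1,i=3: not 1>3, c = 0+2 = 2
m=2,i=3: not 2>3, c = 2+2 = 4
m=2,i=4: not 2>4, c = 4+2 = 6
m=3,i=3: not 3>3, c = 6+2 = 8
m=3,i=4: not 3>4, c = 8+2 = 10
m=3,i=5: not 3>5, c = 10+2 = 12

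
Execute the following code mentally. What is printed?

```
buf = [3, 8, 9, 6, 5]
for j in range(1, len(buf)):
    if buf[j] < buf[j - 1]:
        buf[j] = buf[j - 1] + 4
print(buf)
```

[3, 8, 9, 13, 17]

j=1: 8>=3, unchanged → [3, 8, 9, 6, 5]
j=2: 9>=8, unchanged → [3, 8, 9, 6, 5]
j=3: 6<9, buf[3] = 9+4 = 13 → [3, 8, 9, 13, 5]
j=4: 5<13, buf[4] = 13+4 = 17 → [3, 8, 9, 13, 17]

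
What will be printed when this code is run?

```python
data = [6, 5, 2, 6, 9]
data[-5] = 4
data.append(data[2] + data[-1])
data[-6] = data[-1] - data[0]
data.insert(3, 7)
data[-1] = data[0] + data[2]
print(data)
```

[7, 5, 2, 7, 6, 9, 9]

data[-5] = 4 → [4, 5, 2, 6, 9]
append data[2]+data[-1] = 2+9 = 11 → [4, 5, 2, 6, 9, 11]
data[-6] = data[-1]-data[0] = 11-4 = 7 → [7, 5, 2, 6, 9, 11]
insert 7 at 3 → [7, 5, 2, 7, 6, 9, 11]
data[-1] = data[0]+data[2] = 7+2 = 9 → [7, 5, 2, 7, 6, 9, 9]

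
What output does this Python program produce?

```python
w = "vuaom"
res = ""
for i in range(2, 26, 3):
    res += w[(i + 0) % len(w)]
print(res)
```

avoumavo

i=2: add w[2]='a' → 'a'
i=5: add w[0]='v' → 'av'
i=8: add w[3]='o' → 'avo'
i=11: add w[1]='u' → 'avou'
i=14: add w[4]='m' → 'avoum'
i=17: add w[2]='a' → 'avouma'
i=20: add w[0]='v' → 'avoumav'
i=23: add w[3]='o' → 'avoumavo'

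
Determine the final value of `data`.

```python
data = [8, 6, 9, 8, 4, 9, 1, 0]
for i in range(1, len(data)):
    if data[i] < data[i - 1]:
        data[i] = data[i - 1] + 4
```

[8, 12, 16, 20, 24, 28, 32, 36]

i=1: 6<8, data[1] = 8+4 = 12 → [8, 12, 9, 8, 4, 9, 1, 0]
i=2: 9<12, data[2] = 12+4 = 16 → [8, 12, 16, 8, 4, 9, 1, 0]
i=3: 8<16, data[3] = 16+4 = 20 → [8, 12, 16, 20, 4, 9, 1, 0]
i=4: 4<20, data[4] = 20+4 = 24 → [8, 12, 16, 20, 24, 9, 1, 0]
i=5: 9<24, data[5] = 24+4 = 28 → [8, 12, 16, 20, 24, 28, 1, 0]
i=6: 1<28, data[6] = 28+4 = 32 → [8, 12, 16, 20, 24, 28, 32, 0]
i=7: 0<32, data[7] = 32+4 = 36 → [8, 12, 16, 20, 24, 28, 32, 36]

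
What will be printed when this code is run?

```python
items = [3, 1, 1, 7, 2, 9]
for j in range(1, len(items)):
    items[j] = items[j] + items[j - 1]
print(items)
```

j=1: items[1] = 1+3 = 4 → [3, 4, 1, 7, 2, 9]
j=2: items[2] = 1+4 = 5 → [3, 4, 5, 7, 2, 9]
j=3: items[3] = 7+5 = 12 → [3, 4, 5, 12, 2, 9]
j=4: items[4] = 2+12 = 14 → [3, 4, 5, 12, 14, 9]
j=5: items[5] = 9+14 = 23 → [3, 4, 5, 12, 14, 23]

[3, 4, 5, 12, 14, 23]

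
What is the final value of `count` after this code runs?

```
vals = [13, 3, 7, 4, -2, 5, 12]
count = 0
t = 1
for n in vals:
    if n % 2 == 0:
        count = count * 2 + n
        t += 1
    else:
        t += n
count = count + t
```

n=13: not even; t=14
n=3: not even; t=17
n=7: not even; t=24
n=4: even, count = 0*2+4 = 4; t=25
n=-2: even, count = 4*2+(-2) = 6; t=26
n=5: not even; t=31
n=12: even, count = 6*2+12 = 24; t=32
count+t = 24+32 = 56

56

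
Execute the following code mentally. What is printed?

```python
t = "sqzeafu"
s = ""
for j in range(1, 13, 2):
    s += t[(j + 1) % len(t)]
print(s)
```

zauqef

j=1: add t[2]='z' → 'z'
j=3: add t[4]='a' → 'za'
j=5: add t[6]='u' → 'zau'
j=7: add t[1]='q' → 'zauq'
j=9: add t[3]='e' → 'zauqe'
j=11: add t[5]='f' → 'zauqef'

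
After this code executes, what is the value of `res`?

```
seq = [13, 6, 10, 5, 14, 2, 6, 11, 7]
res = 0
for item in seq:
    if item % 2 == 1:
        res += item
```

item=13: odd, res = 0+13 = 13
item=6: not odd
item=10: not odd
item=5: odd, res = 13+5 = 18
item=14: not odd
item=2: not odd
item=6: not odd
item=11: odd, res = 18+11 = 29
item=7: odd, res = 29+7 = 36

36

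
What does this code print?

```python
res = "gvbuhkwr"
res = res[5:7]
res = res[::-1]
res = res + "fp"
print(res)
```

slice [5:7] → 'kw'
reverse → 'wk'
+ 'fp' → 'wkfp'

wkfp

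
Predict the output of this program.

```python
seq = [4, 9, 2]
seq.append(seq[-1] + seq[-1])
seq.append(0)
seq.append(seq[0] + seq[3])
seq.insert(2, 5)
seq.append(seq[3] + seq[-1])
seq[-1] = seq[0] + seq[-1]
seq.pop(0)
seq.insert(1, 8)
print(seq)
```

[9, 8, 5, 2, 4, 0, 8, 14]

append seq[-1]+seq[-1] = 2+2 = 4 → [4, 9, 2, 4]
append 0 → [4, 9, 2, 4, 0]
append seq[0]+seq[3] = 4+4 = 8 → [4, 9, 2, 4, 0, 8]
insert 5 at 2 → [4, 9, 5, 2, 4, 0, 8]
append seq[3]+seq[-1] = 2+8 = 10 → [4, 9, 5, 2, 4, 0, 8, 10]
seq[-1] = seq[0]+seq[-1] = 4+10 = 14 → [4, 9, 5, 2, 4, 0, 8, 14]
pop(0) removes 4 → [9, 5, 2, 4, 0, 8, 14]
insert 8 at 1 → [9, 8, 5, 2, 4, 0, 8, 14]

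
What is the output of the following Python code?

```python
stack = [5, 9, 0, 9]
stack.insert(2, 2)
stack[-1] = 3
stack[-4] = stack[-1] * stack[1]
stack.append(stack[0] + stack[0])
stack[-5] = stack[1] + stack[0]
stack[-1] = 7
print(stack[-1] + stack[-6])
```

insert 2 at 2 → [5, 9, 2, 0, 9]
stack[-1] = 3 → [5, 9, 2, 0, 3]
stack[-4] = stack[-1]*stack[1] = 3*9 = 27 → [5, 27, 2, 0, 3]
append stack[0]+stack[0] = 5+5 = 10 → [5, 27, 2, 0, 3, 10]
stack[-5] = stack[1]+stack[0] = 27+5 = 32 → [5, 32, 2, 0, 3, 10]
stack[-1] = 7 → [5, 32, 2, 0, 3, 7]
stack[-1]+stack[-6] = 7+5 = 12

12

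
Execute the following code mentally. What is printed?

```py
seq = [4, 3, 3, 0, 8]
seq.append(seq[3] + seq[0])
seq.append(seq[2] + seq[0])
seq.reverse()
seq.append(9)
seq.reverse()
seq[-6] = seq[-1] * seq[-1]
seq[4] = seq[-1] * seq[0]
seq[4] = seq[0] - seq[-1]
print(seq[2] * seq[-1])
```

343

append seq[3]+seq[0] = 0+4 = 4 → [4, 3, 3, 0, 8, 4]
append seq[2]+seq[0] = 3+4 = 7 → [4, 3, 3, 0, 8, 4, 7]
reverse → [7, 4, 8, 0, 3, 3, 4]
append 9 → [7, 4, 8, 0, 3, 3, 4, 9]
reverse → [9, 4, 3, 3, 0, 8, 4, 7]
seq[-6] = seq[-1]*seq[-1] = 7*7 = 49 → [9, 4, 49, 3, 0, 8, 4, 7]
seq[4] = seq[-1]*seq[0] = 7*9 = 63 → [9, 4, 49, 3, 63, 8, 4, 7]
seq[4] = seq[0]-seq[-1] = 9-7 = 2 → [9, 4, 49, 3, 2, 8, 4, 7]
seq[2]*seq[-1] = 49*7 = 343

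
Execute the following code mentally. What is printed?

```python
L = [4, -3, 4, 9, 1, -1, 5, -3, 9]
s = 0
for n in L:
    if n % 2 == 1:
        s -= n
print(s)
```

-17

n=4: not odd
n=-3: odd, s = 0-(-3) = 3
n=4: not odd
n=9: odd, s = 3-9 = -6
n=1: odd, s = (-6)-1 = -7
n=-1: odd, s = (-7)-(-1) = -6
n=5: odd, s = (-6)-5 = -11
n=-3: odd, s = (-11)-(-3) = -8
n=9: odd, s = (-8)-9 = -17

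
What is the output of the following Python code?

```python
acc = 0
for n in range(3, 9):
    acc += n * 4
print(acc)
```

132

n=3: acc = 0+3*4 = 12
n=4: acc = 12+4*4 = 28
n=5: acc = 28+5*4 = 48
n=6: acc = 48+6*4 = 72
n=7: acc = 72+7*4 = 100
n=8: acc = 100+8*4 = 132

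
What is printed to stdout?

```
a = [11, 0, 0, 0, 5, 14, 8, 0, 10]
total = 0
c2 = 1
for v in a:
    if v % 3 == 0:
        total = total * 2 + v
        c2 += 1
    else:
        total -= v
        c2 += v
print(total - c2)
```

-293

v=11: not %3==0, total = 0-11 = -11; c2=12
v=0: %3==0, total = (-11)*2+0 = -22; c2=13
v=0: %3==0, total = (-22)*2+0 = -44; c2=14
v=0: %3==0, total = (-44)*2+0 = -88; c2=15
v=5: not %3==0, total = (-88)-5 = -93; c2=20
v=14: not %3==0, total = (-93)-14 = -107; c2=34
v=8: not %3==0, total = (-107)-8 = -115; c2=42
v=0: %3==0, total = (-115)*2+0 = -230; c2=43
v=10: not %3==0, total = (-230)-10 = -240; c2=53
total-c2 = (-240)-53 = -293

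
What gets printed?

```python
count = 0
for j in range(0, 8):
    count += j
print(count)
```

28

j=0: count = 0+0 = 0
j=1: count = 0+1 = 1
j=2: count = 1+2 = 3
j=3: count = 3+3 = 6
j=4: count = 6+4 = 10
j=5: count = 10+5 = 15
j=6: count = 15+6 = 21
j=7: count = 21+7 = 28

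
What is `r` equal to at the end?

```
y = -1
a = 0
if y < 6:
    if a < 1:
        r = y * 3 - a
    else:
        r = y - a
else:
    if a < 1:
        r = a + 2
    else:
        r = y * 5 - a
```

y=-1, a=0
y < 6 is True; a < 1 is True
→ r = y * 3 - a = -3

-3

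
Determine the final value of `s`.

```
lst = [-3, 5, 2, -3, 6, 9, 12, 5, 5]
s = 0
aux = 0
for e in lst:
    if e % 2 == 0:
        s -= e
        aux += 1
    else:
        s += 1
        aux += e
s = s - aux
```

-35

e=-3: not even, s = 0+1 = 1; aux=-3
e=5: not even, s = 1+1 = 2; aux=2
e=2: even, s = 2-2 = 0; aux=3
e=-3: not even, s = 0+1 = 1; aux=0
e=6: even, s = 1-6 = -5; aux=1
e=9: not even, s = (-5)+1 = -4; aux=10
e=12: even, s = (-4)-12 = -16; aux=11
e=5: not even, s = (-16)+1 = -15; aux=16
e=5: not even, s = (-15)+1 = -14; aux=21
s-aux = (-14)-21 = -35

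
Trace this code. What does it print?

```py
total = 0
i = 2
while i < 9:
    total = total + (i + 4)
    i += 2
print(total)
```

i=2: total = 0+6 = 6
i=4: total = 6+8 = 14
i=6: total = 14+10 = 24
i=8: total = 24+12 = 36

36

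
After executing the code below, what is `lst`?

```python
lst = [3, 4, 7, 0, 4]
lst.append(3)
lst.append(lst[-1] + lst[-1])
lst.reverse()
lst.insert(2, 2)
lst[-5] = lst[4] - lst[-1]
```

append 3 → [3, 4, 7, 0, 4, 3]
append lst[-1]+lst[-1] = 3+3 = 6 → [3, 4, 7, 0, 4, 3, 6]
reverse → [6, 3, 4, 0, 7, 4, 3]
insert 2 at 2 → [6, 3, 2, 4, 0, 7, 4, 3]
lst[-5] = lst[4]-lst[-1] = 0-3 = -3 → [6, 3, 2, -3, 0, 7, 4, 3]

[6, 3, 2, -3, 0, 7, 4, 3]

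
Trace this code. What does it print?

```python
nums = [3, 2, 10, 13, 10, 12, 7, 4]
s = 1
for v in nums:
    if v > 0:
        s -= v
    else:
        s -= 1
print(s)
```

-60

v=3: >0, s = 1-3 = -2
v=2: >0, s = (-2)-2 = -4
v=10: >0, s = (-4)-10 = -14
v=13: >0, s = (-14)-13 = -27
v=10: >0, s = (-27)-10 = -37
v=12: >0, s = (-37)-12 = -49
v=7: >0, s = (-49)-7 = -56
v=4: >0, s = (-56)-4 = -60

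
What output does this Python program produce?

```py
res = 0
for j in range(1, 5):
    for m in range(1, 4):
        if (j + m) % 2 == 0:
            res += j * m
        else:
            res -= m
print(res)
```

j=1,m=1: even sum, res = 0+1 = 1
j=1,m=2: odd sum, res = 1-2 = -1
j=1,m=3: even sum, res = (-1)+3 = 2
j=2,m=1: odd sum, res = 2-1 = 1
j=2,m=2: even sum, res = 1+4 = 5
j=2,m=3: odd sum, res = 5-3 = 2
j=3,m=1: even sum, res = 2+3 = 5
j=3,m=2: odd sum, res = 5-2 = 3
j=3,m=3: even sum, res = 3+9 = 12
j=4,m=1: odd sum, res = 12-1 = 11
j=4,m=2: even sum, res = 11+8 = 19
j=4,m=3: odd sum, res = 19-3 = 16

16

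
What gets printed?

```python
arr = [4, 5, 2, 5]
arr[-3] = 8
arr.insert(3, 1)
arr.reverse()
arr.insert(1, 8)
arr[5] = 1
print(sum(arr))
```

arr[-3] = 8 → [4, 8, 2, 5]
insert 1 at 3 → [4, 8, 2, 1, 5]
reverse → [5, 1, 2, 8, 4]
insert 8 at 1 → [5, 8, 1, 2, 8, 4]
arr[5] = 1 → [5, 8, 1, 2, 8, 1]
sum = 25

25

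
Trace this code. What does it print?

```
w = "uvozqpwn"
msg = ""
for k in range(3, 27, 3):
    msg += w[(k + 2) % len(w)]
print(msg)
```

k=3: add w[5]='p' → 'p'
k=6: add w[0]='u' → 'pu'
k=9: add w[3]='z' → 'puz'
k=12: add w[6]='w' → 'puzw'
k=15: add w[1]='v' → 'puzwv'
k=18: add w[4]='q' → 'puzwvq'
k=21: add w[7]='n' → 'puzwvqn'
k=24: add w[2]='o' → 'puzwvqno'

puzwvqno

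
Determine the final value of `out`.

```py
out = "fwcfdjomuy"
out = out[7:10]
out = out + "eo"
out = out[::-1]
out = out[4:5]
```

slice [7:10] → 'muy'
+ 'eo' → 'muyeo'
reverse → 'oeyum'
slice [4:5] → 'm'

'm'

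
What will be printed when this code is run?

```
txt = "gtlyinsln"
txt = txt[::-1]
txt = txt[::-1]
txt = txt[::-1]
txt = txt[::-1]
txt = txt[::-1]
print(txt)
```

nlsniyltg

reverse → 'nlsniyltg'
reverse → 'gtlyinsln'
reverse → 'nlsniyltg'
reverse → 'gtlyinsln'
reverse → 'nlsniyltg'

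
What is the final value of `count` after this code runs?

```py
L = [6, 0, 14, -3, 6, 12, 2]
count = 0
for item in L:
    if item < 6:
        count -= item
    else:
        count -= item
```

-37

item=6: not <6, count = 0-6 = -6
item=0: <6, count = (-6)-0 = -6
item=14: not <6, count = (-6)-14 = -20
item=-3: <6, count = (-20)-(-3) = -17
item=6: not <6, count = (-17)-6 = -23
item=12: not <6, count = (-23)-12 = -35
item=2: <6, count = (-35)-2 = -37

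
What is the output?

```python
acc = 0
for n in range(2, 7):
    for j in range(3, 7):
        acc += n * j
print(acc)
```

360

n=2,j=3: acc = 0+6 = 6
n=2,j=4: acc = 6+8 = 14
n=2,j=5: acc = 14+10 = 24
n=2,j=6: acc = 24+12 = 36
n=3,j=3: acc = 36+9 = 45
n=3,j=4: acc = 45+12 = 57
n=3,j=5: acc = 57+15 = 72
n=3,j=6: acc = 72+18 = 90
n=4,j=3: acc = 90+12 = 102
n=4,j=4: acc = 102+16 = 118
n=4,j=5: acc = 118+20 = 138
n=4,j=6: acc = 138+24 = 162
n=5,j=3: acc = 162+15 = 177
n=5,j=4: acc = 177+20 = 197
n=5,j=5: acc = 197+25 = 222
n=5,j=6: acc = 222+30 = 252
n=6,j=3: acc = 252+18 = 270
n=6,j=4: acc = 270+24 = 294
n=6,j=5: acc = 294+30 = 324
n=6,j=6: acc = 324+36 = 360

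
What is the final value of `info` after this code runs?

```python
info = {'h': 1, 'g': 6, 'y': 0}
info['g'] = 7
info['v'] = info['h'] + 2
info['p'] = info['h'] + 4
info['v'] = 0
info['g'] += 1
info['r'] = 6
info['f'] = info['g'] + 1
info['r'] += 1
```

{'h': 1, 'g': 8, 'y': 0, 'v': 0, 'p': 5, 'r': 7, 'f': 9}

info['g'] = 7 → {'h': 1, 'g': 7, 'y': 0}
info['v'] = info['h']+2 = 3 → {'h': 1, 'g': 7, 'y': 0, 'v': 3}
info['p'] = info['h']+4 = 5 → {'h': 1, 'g': 7, 'y': 0, 'v': 3, 'p': 5}
info['v'] = 0 → {'h': 1, 'g': 7, 'y': 0, 'v': 0, 'p': 5}
info['g'] = 7+1 = 8 → {'h': 1, 'g': 8, 'y': 0, 'v': 0, 'p': 5}
info['r'] = 6 → {'h': 1, 'g': 8, 'y': 0, 'v': 0, 'p': 5, 'r': 6}
info['f'] = info['g']+1 = 9 → {'h': 1, 'g': 8, 'y': 0, 'v': 0, 'p': 5, 'r': 6, 'f': 9}
info['r'] = 6+1 = 7 → {'h': 1, 'g': 8, 'y': 0, 'v': 0, 'p': 5, 'r': 7, 'f': 9}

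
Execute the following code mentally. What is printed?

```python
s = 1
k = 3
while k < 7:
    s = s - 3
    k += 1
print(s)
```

-11

k=3: s = 1-3 = -2
k=4: s = (-2)-3 = -5
k=5: s = (-5)-3 = -8
k=6: s = (-8)-3 = -11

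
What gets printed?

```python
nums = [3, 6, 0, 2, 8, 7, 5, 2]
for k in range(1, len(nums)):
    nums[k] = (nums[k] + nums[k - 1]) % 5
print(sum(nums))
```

k=1: nums[1] = (6+3)%5 = 4 → [3, 4, 0, 2, 8, 7, 5, 2]
k=2: nums[2] = (0+4)%5 = 4 → [3, 4, 4, 2, 8, 7, 5, 2]
k=3: nums[3] = (2+4)%5 = 1 → [3, 4, 4, 1, 8, 7, 5, 2]
k=4: nums[4] = (8+1)%5 = 4 → [3, 4, 4, 1, 4, 7, 5, 2]
k=5: nums[5] = (7+4)%5 = 1 → [3, 4, 4, 1, 4, 1, 5, 2]
k=6: nums[6] = (5+1)%5 = 1 → [3, 4, 4, 1, 4, 1, 1, 2]
k=7: nums[7] = (2+1)%5 = 3 → [3, 4, 4, 1, 4, 1, 1, 3]
sum = 21

21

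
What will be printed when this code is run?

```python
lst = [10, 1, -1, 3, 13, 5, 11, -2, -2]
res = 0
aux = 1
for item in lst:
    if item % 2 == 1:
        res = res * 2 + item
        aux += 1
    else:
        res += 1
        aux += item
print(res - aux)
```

item=10: not odd, res = 0+1 = 1; aux=11
item=1: odd, res = 1*2+1 = 3; aux=12
item=-1: odd, res = 3*2+(-1) = 5; aux=13
item=3: odd, res = 5*2+3 = 13; aux=14
item=13: odd, res = 13*2+13 = 39; aux=15
item=5: odd, res = 39*2+5 = 83; aux=16
item=11: odd, res = 83*2+11 = 177; aux=17
item=-2: not odd, res = 177+1 = 178; aux=15
item=-2: not odd, res = 178+1 = 179; aux=13
res-aux = 179-13 = 166

166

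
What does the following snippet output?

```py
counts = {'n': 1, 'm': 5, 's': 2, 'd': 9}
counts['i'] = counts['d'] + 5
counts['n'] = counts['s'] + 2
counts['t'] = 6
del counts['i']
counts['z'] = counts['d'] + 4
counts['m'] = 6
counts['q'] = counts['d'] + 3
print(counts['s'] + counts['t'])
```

counts['i'] = counts['d']+5 = 14 → {'n': 1, 'm': 5, 's': 2, 'd': 9, 'i': 14}
counts['n'] = counts['s']+2 = 4 → {'n': 4, 'm': 5, 's': 2, 'd': 9, 'i': 14}
counts['t'] = 6 → {'n': 4, 'm': 5, 's': 2, 'd': 9, 'i': 14, 't': 6}
del 'i' → {'n': 4, 'm': 5, 's': 2, 'd': 9, 't': 6}
counts['z'] = counts['d']+4 = 13 → {'n': 4, 'm': 5, 's': 2, 'd': 9, 't': 6, 'z': 13}
counts['m'] = 6 → {'n': 4, 'm': 6, 's': 2, 'd': 9, 't': 6, 'z': 13}
counts['q'] = counts['d']+3 = 12 → {'n': 4, 'm': 6, 's': 2, 'd': 9, 't': 6, 'z': 13, 'q': 12}
counts['s']+counts['t'] = 2+6 = 8

8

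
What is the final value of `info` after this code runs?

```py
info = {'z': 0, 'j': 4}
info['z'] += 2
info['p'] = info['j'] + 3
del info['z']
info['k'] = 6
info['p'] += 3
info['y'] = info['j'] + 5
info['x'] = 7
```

{'j': 4, 'p': 10, 'k': 6, 'y': 9, 'x': 7}

info['z'] = 0+2 = 2 → {'z': 2, 'j': 4}
info['p'] = info['j']+3 = 7 → {'z': 2, 'j': 4, 'p': 7}
del 'z' → {'j': 4, 'p': 7}
info['k'] = 6 → {'j': 4, 'p': 7, 'k': 6}
info['p'] = 7+3 = 10 → {'j': 4, 'p': 10, 'k': 6}
info['y'] = info['j']+5 = 9 → {'j': 4, 'p': 10, 'k': 6, 'y': 9}
info['x'] = 7 → {'j': 4, 'p': 10, 'k': 6, 'y': 9, 'x': 7}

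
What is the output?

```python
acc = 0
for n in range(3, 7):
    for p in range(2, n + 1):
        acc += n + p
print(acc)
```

116

n=3,p=2: acc = 0+5 = 5
n=3,p=3: acc = 5+6 = 11
n=4,p=2: acc = 11+6 = 17
n=4,p=3: acc = 17+7 = 24
n=4,p=4: acc = 24+8 = 32
n=5,p=2: acc = 32+7 = 39
n=5,p=3: acc = 39+8 = 47
n=5,p=4: acc = 47+9 = 56
n=5,p=5: acc = 56+10 = 66
n=6,p=2: acc = 66+8 = 74
n=6,p=3: acc = 74+9 = 83
n=6,p=4: acc = 83+10 = 93
n=6,p=5: acc = 93+11 = 104
n=6,p=6: acc = 104+12 = 116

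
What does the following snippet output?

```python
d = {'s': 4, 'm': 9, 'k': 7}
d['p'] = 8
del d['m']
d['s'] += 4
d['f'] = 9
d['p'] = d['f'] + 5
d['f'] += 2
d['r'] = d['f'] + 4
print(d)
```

{'s': 8, 'k': 7, 'p': 14, 'f': 11, 'r': 15}

d['p'] = 8 → {'s': 4, 'm': 9, 'k': 7, 'p': 8}
del 'm' → {'s': 4, 'k': 7, 'p': 8}
d['s'] = 4+4 = 8 → {'s': 8, 'k': 7, 'p': 8}
d['f'] = 9 → {'s': 8, 'k': 7, 'p': 8, 'f': 9}
d['p'] = d['f']+5 = 14 → {'s': 8, 'k': 7, 'p': 14, 'f': 9}
d['f'] = 9+2 = 11 → {'s': 8, 'k': 7, 'p': 14, 'f': 11}
d['r'] = d['f']+4 = 15 → {'s': 8, 'k': 7, 'p': 14, 'f': 11, 'r': 15}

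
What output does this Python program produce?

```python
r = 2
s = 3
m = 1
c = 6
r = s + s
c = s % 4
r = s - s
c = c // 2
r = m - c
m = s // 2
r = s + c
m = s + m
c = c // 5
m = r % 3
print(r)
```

4

r = 3+3 = 6
c = 3%4 = 3
r = 3-3 = 0
c = 3//2 = 1
r = 1-1 = 0
m = 3//2 = 1
r = 3+1 = 4
m = 3+1 = 4
c = 1//5 = 0
m = 4%3 = 1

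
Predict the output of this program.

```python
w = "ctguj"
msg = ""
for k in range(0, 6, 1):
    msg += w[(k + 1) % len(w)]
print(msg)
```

k=0: add w[1]='t' → 't'
k=1: add w[2]='g' → 'tg'
k=2: add w[3]='u' → 'tgu'
k=3: add w[4]='j' → 'tguj'
k=4: add w[0]='c' → 'tgujc'
k=5: add w[1]='t' → 'tgujct'

tgujct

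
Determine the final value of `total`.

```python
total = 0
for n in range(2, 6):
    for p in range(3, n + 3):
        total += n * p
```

247

n=2,p=3: total = 0+6 = 6
n=2,p=4: total = 6+8 = 14
n=3,p=3: total = 14+9 = 23
n=3,p=4: total = 23+12 = 35
n=3,p=5: total = 35+15 = 50
n=4,p=3: total = 50+12 = 62
n=4,p=4: total = 62+16 = 78
n=4,p=5: total = 78+20 = 98
n=4,p=6: total = 98+24 = 122
n=5,p=3: total = 122+15 = 137
n=5,p=4: total = 137+20 = 157
n=5,p=5: total = 157+25 = 182
n=5,p=6: total = 182+30 = 212
n=5,p=7: total = 212+35 = 247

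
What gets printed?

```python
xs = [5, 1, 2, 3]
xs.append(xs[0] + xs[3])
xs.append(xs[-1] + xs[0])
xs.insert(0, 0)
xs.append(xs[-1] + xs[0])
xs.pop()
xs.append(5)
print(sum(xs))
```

37

append xs[0]+xs[3] = 5+3 = 8 → [5, 1, 2, 3, 8]
append xs[-1]+xs[0] = 8+5 = 13 → [5, 1, 2, 3, 8, 13]
insert 0 at 0 → [0, 5, 1, 2, 3, 8, 13]
append xs[-1]+xs[0] = 13+0 = 13 → [0, 5, 1, 2, 3, 8, 13, 13]
pop() removes 13 → [0, 5, 1, 2, 3, 8, 13]
append 5 → [0, 5, 1, 2, 3, 8, 13, 5]
sum = 37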